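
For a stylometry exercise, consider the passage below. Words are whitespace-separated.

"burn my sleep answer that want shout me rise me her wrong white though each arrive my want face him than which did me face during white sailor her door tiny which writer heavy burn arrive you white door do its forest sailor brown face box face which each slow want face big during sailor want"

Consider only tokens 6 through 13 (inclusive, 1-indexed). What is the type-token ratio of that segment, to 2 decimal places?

Segment tokens 6–13: want, shout, me, rise, me, her, wrong, white
Segment N = 8, segment V = 7.
TTR = 7 / 8 = 0.88

0.88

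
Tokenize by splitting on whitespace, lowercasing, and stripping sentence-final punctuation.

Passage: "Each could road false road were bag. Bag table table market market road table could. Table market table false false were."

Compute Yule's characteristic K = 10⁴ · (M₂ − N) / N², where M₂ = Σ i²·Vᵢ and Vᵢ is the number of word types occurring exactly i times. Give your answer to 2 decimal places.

Frequencies: table:5, road:3, false:3, market:3, could:2, were:2, bag:2, each:1
N = 21. Frequency spectrum: V_1=1, V_2=3, V_3=3, V_5=1
M₂ = 1²·1 + 2²·3 + 3²·3 + 5²·1 = 65
K = 10000 × (65 − 21) / 21² = 997.73

997.73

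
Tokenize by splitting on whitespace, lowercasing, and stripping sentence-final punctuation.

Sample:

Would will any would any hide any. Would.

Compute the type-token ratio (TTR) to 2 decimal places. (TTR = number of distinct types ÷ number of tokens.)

N = 8 tokens, V = 4 types.
TTR = V / N = 4 / 8 = 0.50

0.50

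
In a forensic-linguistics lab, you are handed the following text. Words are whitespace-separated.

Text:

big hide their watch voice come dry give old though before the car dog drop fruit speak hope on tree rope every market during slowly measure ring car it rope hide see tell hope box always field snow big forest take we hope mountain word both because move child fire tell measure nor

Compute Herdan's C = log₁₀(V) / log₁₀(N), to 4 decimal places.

0.9588

N = 53, V = 45.
log₁₀(V) = 1.653213, log₁₀(N) = 1.724276
C = 1.653213 / 1.724276 = 0.9588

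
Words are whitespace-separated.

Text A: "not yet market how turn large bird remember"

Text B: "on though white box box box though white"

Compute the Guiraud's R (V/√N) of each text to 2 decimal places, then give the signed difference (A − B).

A: V=8, N=8, R=2.83
B: V=4, N=8, R=1.41
Difference = 2.83 − 1.41 = 1.42

1.42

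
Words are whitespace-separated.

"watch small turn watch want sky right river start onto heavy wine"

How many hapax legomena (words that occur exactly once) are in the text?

Frequencies: watch:2, small:1, turn:1, want:1, sky:1, right:1, river:1, start:1, onto:1, heavy:1, wine:1
Hapax (freq=1): heavy, onto, right, river, sky, small, start, turn, want, wine

10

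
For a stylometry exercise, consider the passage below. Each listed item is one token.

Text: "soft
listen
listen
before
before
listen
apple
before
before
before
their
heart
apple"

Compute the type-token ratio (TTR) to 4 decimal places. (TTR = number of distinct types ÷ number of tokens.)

N = 13 tokens, V = 6 types.
TTR = V / N = 6 / 13 = 0.4615

0.4615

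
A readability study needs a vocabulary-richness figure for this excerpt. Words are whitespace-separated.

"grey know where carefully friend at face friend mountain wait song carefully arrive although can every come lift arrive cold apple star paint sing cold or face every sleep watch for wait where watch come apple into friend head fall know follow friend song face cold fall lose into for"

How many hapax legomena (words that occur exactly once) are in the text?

14

Frequencies: friend:4, face:3, cold:3, know:2, where:2, carefully:2, wait:2, song:2, arrive:2, every:2, come:2, apple:2, watch:2, for:2, into:2, fall:2, grey:1, at:1, mountain:1, although:1, … (10 more, each freq 1)
Hapax (freq=1): although, at, can, follow, grey, head, lift, lose, mountain, or, paint, sing, sleep, star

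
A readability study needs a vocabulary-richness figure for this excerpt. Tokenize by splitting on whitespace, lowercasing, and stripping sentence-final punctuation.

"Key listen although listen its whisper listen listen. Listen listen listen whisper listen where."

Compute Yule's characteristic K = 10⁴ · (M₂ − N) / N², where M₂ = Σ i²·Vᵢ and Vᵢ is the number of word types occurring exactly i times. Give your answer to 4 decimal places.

2959.1837

Frequencies: listen:8, whisper:2, key:1, although:1, its:1, where:1
N = 14. Frequency spectrum: V_1=4, V_2=1, V_8=1
M₂ = 1²·4 + 2²·1 + 8²·1 = 72
K = 10000 × (72 − 14) / 14² = 2959.1837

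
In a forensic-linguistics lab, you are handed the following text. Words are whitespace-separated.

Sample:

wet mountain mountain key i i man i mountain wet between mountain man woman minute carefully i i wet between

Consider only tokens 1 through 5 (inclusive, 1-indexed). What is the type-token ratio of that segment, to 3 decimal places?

Segment tokens 1–5: wet, mountain, mountain, key, i
Segment N = 5, segment V = 4.
TTR = 4 / 5 = 0.800

0.800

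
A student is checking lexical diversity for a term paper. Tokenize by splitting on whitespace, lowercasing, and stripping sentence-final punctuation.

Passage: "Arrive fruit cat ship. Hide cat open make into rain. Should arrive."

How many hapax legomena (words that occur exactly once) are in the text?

8

Frequencies: arrive:2, cat:2, fruit:1, ship:1, hide:1, open:1, make:1, into:1, rain:1, should:1
Hapax (freq=1): fruit, hide, into, make, open, rain, ship, should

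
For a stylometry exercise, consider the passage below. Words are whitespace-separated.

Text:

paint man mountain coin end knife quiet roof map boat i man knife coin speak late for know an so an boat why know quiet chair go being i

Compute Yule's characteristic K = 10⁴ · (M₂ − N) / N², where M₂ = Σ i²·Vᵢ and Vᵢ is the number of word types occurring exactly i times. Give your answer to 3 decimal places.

Frequencies: man:2, coin:2, knife:2, quiet:2, boat:2, i:2, know:2, an:2, paint:1, mountain:1, end:1, roof:1, map:1, speak:1, late:1, for:1, so:1, why:1, chair:1, go:1, … (1 more, each freq 1)
N = 29. Frequency spectrum: V_1=13, V_2=8
M₂ = 1²·13 + 2²·8 = 45
K = 10000 × (45 − 29) / 29² = 190.250

190.250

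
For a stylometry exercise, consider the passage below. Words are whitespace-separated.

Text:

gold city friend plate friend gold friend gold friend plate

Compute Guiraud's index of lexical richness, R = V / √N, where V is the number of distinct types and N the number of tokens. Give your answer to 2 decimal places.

1.26

N = 10, V = 4.
√N = 3.162278
R = 4 / 3.162278 = 1.26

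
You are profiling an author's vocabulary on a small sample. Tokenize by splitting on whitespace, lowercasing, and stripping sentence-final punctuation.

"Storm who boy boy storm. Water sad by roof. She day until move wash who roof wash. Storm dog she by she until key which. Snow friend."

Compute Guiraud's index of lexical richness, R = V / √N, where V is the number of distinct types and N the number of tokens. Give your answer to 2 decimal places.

3.27

N = 27, V = 17.
√N = 5.196152
R = 17 / 5.196152 = 3.27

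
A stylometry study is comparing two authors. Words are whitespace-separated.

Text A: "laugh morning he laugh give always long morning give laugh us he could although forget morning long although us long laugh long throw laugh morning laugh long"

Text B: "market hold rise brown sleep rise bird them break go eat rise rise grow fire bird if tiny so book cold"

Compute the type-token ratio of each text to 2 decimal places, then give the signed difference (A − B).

TTR(A) = 11/27 = 0.41
TTR(B) = 17/21 = 0.81
Difference = 0.41 − 0.81 = -0.40

-0.40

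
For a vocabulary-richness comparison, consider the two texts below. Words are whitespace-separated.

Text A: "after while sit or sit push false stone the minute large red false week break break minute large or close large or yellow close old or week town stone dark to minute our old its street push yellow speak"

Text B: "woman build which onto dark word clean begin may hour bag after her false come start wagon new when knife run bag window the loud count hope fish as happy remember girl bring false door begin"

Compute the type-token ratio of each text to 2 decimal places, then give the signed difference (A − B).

-0.33

TTR(A) = 23/39 = 0.59
TTR(B) = 33/36 = 0.92
Difference = 0.59 − 0.92 = -0.33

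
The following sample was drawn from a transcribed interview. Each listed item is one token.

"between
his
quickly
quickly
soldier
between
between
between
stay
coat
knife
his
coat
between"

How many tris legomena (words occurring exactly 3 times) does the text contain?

Frequencies: between:5, his:2, quickly:2, coat:2, soldier:1, stay:1, knife:1
Words with frequency 3: (none)

0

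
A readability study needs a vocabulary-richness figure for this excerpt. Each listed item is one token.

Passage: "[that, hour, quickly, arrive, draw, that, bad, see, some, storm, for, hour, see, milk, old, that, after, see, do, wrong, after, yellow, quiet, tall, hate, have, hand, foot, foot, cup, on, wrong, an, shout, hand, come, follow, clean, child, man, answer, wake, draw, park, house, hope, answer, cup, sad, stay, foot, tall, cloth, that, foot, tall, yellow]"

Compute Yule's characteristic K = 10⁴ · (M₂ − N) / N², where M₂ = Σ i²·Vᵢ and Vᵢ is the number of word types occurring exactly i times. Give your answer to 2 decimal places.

Frequencies: that:4, foot:4, see:3, tall:3, hour:2, draw:2, after:2, wrong:2, yellow:2, hand:2, cup:2, answer:2, quickly:1, arrive:1, bad:1, some:1, storm:1, for:1, milk:1, old:1, … (19 more, each freq 1)
N = 57. Frequency spectrum: V_1=27, V_2=8, V_3=2, V_4=2
M₂ = 1²·27 + 2²·8 + 3²·2 + 4²·2 = 109
K = 10000 × (109 − 57) / 57² = 160.05

160.05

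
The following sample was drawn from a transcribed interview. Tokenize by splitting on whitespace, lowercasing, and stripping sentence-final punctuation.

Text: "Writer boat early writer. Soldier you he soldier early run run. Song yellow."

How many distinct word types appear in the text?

9

Distinct types: {boat, early, he, run, soldier, song, writer, yellow, you}
V = 9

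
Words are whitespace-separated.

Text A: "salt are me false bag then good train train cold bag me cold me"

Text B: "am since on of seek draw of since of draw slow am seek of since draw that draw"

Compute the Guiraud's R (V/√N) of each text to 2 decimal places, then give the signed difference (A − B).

0.52

A: V=9, N=14, R=2.41
B: V=8, N=18, R=1.89
Difference = 2.41 − 1.89 = 0.52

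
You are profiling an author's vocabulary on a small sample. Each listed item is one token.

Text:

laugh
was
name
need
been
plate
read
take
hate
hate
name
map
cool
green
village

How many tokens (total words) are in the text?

15

Tokens: laugh, was, name, need, been, plate, read, take, hate, hate, name, map, cool, green, village
N = 15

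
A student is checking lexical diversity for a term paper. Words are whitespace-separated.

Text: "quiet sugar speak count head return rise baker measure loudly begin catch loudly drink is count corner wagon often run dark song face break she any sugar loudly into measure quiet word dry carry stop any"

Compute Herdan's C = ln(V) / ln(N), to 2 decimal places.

N = 36, V = 29.
ln(V) = 3.367296, ln(N) = 3.583519
C = 3.367296 / 3.583519 = 0.94

0.94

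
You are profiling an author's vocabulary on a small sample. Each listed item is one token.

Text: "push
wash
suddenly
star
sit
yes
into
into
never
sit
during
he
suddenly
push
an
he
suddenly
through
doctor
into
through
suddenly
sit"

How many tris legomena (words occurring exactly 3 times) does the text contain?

Frequencies: suddenly:4, sit:3, into:3, push:2, he:2, through:2, wash:1, star:1, yes:1, never:1, during:1, an:1, doctor:1
Words with frequency 3: into, sit

2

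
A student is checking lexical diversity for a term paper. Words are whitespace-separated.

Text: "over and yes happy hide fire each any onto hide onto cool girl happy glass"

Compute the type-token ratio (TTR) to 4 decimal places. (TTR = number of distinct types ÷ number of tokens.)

0.8000

N = 15 tokens, V = 12 types.
TTR = V / N = 12 / 15 = 0.8000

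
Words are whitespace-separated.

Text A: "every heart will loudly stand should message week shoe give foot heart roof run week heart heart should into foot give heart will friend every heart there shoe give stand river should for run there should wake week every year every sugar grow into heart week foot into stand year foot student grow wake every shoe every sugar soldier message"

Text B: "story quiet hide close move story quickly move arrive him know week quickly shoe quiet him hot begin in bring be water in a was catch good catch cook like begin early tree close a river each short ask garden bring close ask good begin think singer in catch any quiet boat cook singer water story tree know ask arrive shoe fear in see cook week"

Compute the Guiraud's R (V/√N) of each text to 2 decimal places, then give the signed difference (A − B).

-1.33

A: V=24, N=60, R=3.10
B: V=36, N=66, R=4.43
Difference = 3.10 − 4.43 = -1.33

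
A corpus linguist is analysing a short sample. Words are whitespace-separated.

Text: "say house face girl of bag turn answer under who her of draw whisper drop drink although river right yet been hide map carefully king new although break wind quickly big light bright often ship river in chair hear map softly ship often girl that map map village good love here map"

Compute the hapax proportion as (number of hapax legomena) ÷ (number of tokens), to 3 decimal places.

Frequencies: map:5, girl:2, of:2, although:2, river:2, often:2, ship:2, say:1, house:1, face:1, bag:1, turn:1, answer:1, under:1, who:1, her:1, draw:1, whisper:1, drop:1, drink:1, … (22 more, each freq 1)
Hapax count = 35; token count = 52.
Ratio = 35 / 52 = 0.673

0.673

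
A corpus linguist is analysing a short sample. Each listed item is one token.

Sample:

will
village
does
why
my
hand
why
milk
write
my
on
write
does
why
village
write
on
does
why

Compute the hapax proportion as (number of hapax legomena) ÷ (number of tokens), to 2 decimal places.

0.16

Frequencies: why:4, does:3, write:3, village:2, my:2, on:2, will:1, hand:1, milk:1
Hapax count = 3; token count = 19.
Ratio = 3 / 19 = 0.16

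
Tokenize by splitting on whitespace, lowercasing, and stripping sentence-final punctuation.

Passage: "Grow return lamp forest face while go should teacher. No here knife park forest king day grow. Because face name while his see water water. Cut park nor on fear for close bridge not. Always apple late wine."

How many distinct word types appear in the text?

32

Distinct types: {always, apple, because, bridge, close, cut, day, face, fear, for, forest, go, grow, here, his, king, knife, lamp, late, name, no, nor, not, on, park, return, see, should, teacher, water, while, wine}
V = 32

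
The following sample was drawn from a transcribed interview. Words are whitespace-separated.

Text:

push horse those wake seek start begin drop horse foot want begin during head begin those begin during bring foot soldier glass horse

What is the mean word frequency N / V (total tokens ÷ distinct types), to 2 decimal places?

1.53

N = 23 tokens, V = 15 types.
Mean frequency = N / V = 23 / 15 = 1.53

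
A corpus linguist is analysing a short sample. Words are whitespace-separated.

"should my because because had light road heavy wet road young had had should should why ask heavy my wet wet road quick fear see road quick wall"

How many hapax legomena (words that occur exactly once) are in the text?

Frequencies: road:4, should:3, had:3, wet:3, my:2, because:2, heavy:2, quick:2, light:1, young:1, why:1, ask:1, fear:1, see:1, wall:1
Hapax (freq=1): ask, fear, light, see, wall, why, young

7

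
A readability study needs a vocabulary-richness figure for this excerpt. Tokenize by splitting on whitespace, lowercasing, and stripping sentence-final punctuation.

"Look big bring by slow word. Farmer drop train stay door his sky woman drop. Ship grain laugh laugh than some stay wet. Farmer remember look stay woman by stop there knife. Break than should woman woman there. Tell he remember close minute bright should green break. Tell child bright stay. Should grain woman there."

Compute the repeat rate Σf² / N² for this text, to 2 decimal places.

Frequencies: woman:5, stay:4, there:3, should:3, look:2, by:2, farmer:2, drop:2, grain:2, laugh:2, than:2, remember:2, break:2, tell:2, bright:2, big:1, bring:1, slow:1, word:1, train:1, … (13 more, each freq 1)
Σf² = 121; N² = 3025
Repeat rate = 121 / 3025 = 0.04

0.04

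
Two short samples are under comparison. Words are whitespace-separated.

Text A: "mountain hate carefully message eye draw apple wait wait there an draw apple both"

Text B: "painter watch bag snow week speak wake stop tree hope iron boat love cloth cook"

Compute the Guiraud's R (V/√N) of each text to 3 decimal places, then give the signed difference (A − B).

-0.933

A: V=11, N=14, R=2.940
B: V=15, N=15, R=3.873
Difference = 2.940 − 3.873 = -0.933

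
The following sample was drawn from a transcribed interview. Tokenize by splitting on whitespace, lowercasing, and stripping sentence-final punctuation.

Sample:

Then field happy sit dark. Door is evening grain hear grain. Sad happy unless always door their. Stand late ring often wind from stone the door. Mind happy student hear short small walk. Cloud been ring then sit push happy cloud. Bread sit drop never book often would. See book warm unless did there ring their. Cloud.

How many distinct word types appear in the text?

39

Distinct types: {always, been, book, bread, cloud, dark, did, door, drop, evening, field, from, grain, happy, hear, is, late, mind, never, often, push, ring, sad, see, short, sit, small, stand, stone, student, the, their, then, there, unless, walk, warm, wind, would}
V = 39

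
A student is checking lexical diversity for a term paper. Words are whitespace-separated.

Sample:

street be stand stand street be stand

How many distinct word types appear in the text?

Distinct types: {be, stand, street}
V = 3

3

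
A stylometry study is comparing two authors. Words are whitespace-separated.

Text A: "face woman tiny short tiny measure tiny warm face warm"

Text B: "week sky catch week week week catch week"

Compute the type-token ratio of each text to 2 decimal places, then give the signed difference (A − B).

TTR(A) = 6/10 = 0.60
TTR(B) = 3/8 = 0.38
Difference = 0.60 − 0.38 = 0.22

0.22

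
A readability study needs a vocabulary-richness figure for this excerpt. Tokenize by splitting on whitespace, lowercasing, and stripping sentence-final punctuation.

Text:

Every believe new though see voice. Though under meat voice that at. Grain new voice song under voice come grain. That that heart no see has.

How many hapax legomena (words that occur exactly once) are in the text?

Frequencies: voice:4, that:3, new:2, though:2, see:2, under:2, grain:2, every:1, believe:1, meat:1, at:1, song:1, come:1, heart:1, no:1, has:1
Hapax (freq=1): at, believe, come, every, has, heart, meat, no, song

9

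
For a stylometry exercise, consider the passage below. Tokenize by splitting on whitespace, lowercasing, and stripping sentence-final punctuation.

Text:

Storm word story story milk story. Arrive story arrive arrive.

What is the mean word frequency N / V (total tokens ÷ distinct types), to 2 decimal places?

N = 10 tokens, V = 5 types.
Mean frequency = N / V = 10 / 5 = 2.00

2.00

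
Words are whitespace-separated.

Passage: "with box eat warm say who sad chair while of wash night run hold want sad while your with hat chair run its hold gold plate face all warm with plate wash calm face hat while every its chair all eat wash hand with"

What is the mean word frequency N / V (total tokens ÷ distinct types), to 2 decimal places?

N = 44 tokens, V = 25 types.
Mean frequency = N / V = 44 / 25 = 1.76

1.76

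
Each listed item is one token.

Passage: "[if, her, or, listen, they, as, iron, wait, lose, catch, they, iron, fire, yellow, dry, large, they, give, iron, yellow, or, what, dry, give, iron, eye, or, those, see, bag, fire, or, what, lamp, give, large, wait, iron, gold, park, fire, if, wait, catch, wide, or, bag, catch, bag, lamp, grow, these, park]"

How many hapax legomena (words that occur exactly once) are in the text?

11

Frequencies: or:5, iron:5, they:3, wait:3, catch:3, fire:3, give:3, bag:3, if:2, yellow:2, dry:2, large:2, what:2, lamp:2, park:2, her:1, listen:1, as:1, lose:1, eye:1, … (6 more, each freq 1)
Hapax (freq=1): as, eye, gold, grow, her, listen, lose, see, these, those, wide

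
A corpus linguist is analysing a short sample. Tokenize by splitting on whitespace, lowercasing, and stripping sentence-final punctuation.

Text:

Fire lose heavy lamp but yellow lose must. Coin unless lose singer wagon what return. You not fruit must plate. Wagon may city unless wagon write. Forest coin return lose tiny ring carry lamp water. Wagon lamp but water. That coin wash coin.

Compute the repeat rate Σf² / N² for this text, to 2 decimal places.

0.05

Frequencies: lose:4, coin:4, wagon:4, lamp:3, but:2, must:2, unless:2, return:2, water:2, fire:1, heavy:1, yellow:1, singer:1, what:1, you:1, not:1, fruit:1, plate:1, may:1, city:1, … (7 more, each freq 1)
Σf² = 95; N² = 1849
Repeat rate = 95 / 1849 = 0.05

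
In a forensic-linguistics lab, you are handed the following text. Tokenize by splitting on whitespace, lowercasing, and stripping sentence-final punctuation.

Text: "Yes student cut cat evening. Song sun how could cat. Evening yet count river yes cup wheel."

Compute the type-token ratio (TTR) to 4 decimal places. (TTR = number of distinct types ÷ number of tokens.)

N = 17 tokens, V = 14 types.
TTR = V / N = 14 / 17 = 0.8235

0.8235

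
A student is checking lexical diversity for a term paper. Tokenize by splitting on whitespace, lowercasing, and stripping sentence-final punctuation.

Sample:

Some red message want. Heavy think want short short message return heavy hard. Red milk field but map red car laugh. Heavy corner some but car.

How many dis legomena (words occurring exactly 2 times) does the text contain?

6

Frequencies: red:3, heavy:3, some:2, message:2, want:2, short:2, but:2, car:2, think:1, return:1, hard:1, milk:1, field:1, map:1, laugh:1, corner:1
Words with frequency 2: but, car, message, short, some, want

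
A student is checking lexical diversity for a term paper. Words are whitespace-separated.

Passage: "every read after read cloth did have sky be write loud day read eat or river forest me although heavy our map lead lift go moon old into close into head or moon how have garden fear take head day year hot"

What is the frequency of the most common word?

3

Frequencies: read:3, have:2, day:2, or:2, moon:2, into:2, head:2, every:1, after:1, cloth:1, did:1, sky:1, be:1, write:1, loud:1, eat:1, river:1, forest:1, me:1, although:1, … (14 more, each freq 1)
Most common: 'read' with frequency 3.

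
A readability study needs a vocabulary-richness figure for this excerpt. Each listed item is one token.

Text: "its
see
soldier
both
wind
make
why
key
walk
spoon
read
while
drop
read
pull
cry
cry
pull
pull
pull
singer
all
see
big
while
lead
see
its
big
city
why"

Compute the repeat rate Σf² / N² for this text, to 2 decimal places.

0.06

Frequencies: pull:4, see:3, its:2, why:2, read:2, while:2, cry:2, big:2, soldier:1, both:1, wind:1, make:1, key:1, walk:1, spoon:1, drop:1, singer:1, all:1, lead:1, city:1
Σf² = 61; N² = 961
Repeat rate = 61 / 961 = 0.06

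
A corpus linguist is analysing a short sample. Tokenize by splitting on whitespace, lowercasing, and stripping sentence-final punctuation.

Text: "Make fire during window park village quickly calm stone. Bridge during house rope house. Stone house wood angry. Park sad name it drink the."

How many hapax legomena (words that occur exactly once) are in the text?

15

Frequencies: house:3, during:2, park:2, stone:2, make:1, fire:1, window:1, village:1, quickly:1, calm:1, bridge:1, rope:1, wood:1, angry:1, sad:1, name:1, it:1, drink:1, the:1
Hapax (freq=1): angry, bridge, calm, drink, fire, it, make, name, quickly, rope, sad, the, village, window, wood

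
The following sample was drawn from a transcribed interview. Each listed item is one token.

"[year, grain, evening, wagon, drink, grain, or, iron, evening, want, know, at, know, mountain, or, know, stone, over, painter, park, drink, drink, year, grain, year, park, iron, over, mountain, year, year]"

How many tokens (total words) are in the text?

31

Tokens: year, grain, evening, wagon, drink, grain, or, iron, evening, want, know, at, know, mountain, or, know, stone, over, painter, park, drink, drink, year, grain, year, park, iron, over, mountain, year, year
N = 31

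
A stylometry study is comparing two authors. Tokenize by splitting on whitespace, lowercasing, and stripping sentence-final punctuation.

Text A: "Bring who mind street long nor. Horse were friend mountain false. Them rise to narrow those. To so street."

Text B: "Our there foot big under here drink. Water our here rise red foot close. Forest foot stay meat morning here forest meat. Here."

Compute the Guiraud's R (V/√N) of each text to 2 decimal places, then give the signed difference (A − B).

0.77

A: V=17, N=19, R=3.90
B: V=15, N=23, R=3.13
Difference = 3.90 − 3.13 = 0.77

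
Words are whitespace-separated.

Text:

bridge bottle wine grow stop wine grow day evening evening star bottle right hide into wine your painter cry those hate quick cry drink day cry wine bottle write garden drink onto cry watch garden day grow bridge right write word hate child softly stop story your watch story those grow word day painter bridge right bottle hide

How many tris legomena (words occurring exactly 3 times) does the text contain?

Frequencies: bottle:4, wine:4, grow:4, day:4, cry:4, bridge:3, right:3, stop:2, evening:2, hide:2, your:2, painter:2, those:2, hate:2, drink:2, write:2, garden:2, watch:2, word:2, story:2, … (6 more, each freq 1)
Words with frequency 3: bridge, right

2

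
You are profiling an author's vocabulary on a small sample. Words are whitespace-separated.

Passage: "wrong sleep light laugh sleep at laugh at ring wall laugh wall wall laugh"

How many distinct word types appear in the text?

7

Distinct types: {at, laugh, light, ring, sleep, wall, wrong}
V = 7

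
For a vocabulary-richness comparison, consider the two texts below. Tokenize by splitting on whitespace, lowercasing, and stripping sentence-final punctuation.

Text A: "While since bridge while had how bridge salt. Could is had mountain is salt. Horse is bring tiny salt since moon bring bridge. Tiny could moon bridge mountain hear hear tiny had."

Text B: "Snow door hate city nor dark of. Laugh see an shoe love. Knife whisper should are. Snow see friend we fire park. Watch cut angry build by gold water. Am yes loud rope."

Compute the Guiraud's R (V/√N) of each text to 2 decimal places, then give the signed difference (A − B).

A: V=14, N=32, R=2.47
B: V=31, N=33, R=5.40
Difference = 2.47 − 5.40 = -2.93

-2.93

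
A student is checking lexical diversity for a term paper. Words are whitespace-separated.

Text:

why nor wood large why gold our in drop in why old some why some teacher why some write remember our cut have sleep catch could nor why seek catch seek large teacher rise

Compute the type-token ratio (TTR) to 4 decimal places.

N = 34 tokens, V = 20 types.
TTR = V / N = 20 / 34 = 0.5882

0.5882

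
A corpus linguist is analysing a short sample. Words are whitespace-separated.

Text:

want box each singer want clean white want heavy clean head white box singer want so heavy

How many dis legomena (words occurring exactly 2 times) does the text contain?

Frequencies: want:4, box:2, singer:2, clean:2, white:2, heavy:2, each:1, head:1, so:1
Words with frequency 2: box, clean, heavy, singer, white

5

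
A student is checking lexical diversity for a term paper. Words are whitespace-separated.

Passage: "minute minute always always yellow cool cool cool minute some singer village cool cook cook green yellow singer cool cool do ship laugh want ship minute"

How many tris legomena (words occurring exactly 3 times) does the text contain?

0

Frequencies: cool:6, minute:4, always:2, yellow:2, singer:2, cook:2, ship:2, some:1, village:1, green:1, do:1, laugh:1, want:1
Words with frequency 3: (none)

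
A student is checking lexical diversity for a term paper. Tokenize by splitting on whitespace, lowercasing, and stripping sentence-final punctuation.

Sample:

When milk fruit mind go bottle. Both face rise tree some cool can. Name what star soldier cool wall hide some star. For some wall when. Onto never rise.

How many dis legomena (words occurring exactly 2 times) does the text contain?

5

Frequencies: some:3, when:2, rise:2, cool:2, star:2, wall:2, milk:1, fruit:1, mind:1, go:1, bottle:1, both:1, face:1, tree:1, can:1, name:1, what:1, soldier:1, hide:1, for:1, … (2 more, each freq 1)
Words with frequency 2: cool, rise, star, wall, when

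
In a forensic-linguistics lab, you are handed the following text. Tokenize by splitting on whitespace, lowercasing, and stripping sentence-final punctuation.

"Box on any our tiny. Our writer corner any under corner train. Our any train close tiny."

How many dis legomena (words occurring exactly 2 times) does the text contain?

3

Frequencies: any:3, our:3, tiny:2, corner:2, train:2, box:1, on:1, writer:1, under:1, close:1
Words with frequency 2: corner, tiny, train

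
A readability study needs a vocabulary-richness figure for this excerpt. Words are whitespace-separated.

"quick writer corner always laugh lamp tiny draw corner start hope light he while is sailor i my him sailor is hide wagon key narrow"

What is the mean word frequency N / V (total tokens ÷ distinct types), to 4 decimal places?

1.1364

N = 25 tokens, V = 22 types.
Mean frequency = N / V = 25 / 22 = 1.1364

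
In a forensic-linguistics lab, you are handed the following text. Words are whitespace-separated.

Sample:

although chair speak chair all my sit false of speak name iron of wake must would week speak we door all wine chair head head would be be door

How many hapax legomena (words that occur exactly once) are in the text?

11

Frequencies: chair:3, speak:3, all:2, of:2, would:2, door:2, head:2, be:2, although:1, my:1, sit:1, false:1, name:1, iron:1, wake:1, must:1, week:1, we:1, wine:1
Hapax (freq=1): although, false, iron, must, my, name, sit, wake, we, week, wine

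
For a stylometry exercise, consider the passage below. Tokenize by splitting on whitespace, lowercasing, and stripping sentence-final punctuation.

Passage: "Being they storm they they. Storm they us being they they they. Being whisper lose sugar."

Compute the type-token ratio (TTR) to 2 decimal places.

N = 16 tokens, V = 7 types.
TTR = V / N = 7 / 16 = 0.44

0.44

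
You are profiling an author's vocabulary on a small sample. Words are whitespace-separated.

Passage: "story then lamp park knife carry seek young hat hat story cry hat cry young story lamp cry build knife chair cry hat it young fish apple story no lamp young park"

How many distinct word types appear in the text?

16

Distinct types: {apple, build, carry, chair, cry, fish, hat, it, knife, lamp, no, park, seek, story, then, young}
V = 16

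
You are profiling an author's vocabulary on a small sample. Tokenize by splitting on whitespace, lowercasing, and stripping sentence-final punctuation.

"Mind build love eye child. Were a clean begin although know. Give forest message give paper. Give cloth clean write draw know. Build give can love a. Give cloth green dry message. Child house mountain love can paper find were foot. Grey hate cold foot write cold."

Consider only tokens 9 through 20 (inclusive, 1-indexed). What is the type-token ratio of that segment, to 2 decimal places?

Segment tokens 9–20: begin, although, know, give, forest, message, give, paper, give, cloth, clean, write
Segment N = 12, segment V = 10.
TTR = 10 / 12 = 0.83

0.83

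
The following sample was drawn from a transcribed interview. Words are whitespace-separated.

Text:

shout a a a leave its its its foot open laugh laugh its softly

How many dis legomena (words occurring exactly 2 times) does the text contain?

Frequencies: its:4, a:3, laugh:2, shout:1, leave:1, foot:1, open:1, softly:1
Words with frequency 2: laugh

1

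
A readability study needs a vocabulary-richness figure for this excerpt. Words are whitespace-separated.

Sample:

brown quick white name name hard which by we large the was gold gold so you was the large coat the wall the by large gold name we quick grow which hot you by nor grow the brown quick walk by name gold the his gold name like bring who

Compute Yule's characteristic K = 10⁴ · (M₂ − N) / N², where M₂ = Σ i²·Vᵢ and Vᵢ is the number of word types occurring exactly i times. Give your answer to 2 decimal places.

Frequencies: the:6, name:5, gold:5, by:4, quick:3, large:3, brown:2, which:2, we:2, was:2, you:2, grow:2, white:1, hard:1, so:1, coat:1, wall:1, hot:1, nor:1, walk:1, … (4 more, each freq 1)
N = 50. Frequency spectrum: V_1=12, V_2=6, V_3=2, V_4=1, V_5=2, V_6=1
M₂ = 1²·12 + 2²·6 + 3²·2 + 4²·1 + 5²·2 + 6²·1 = 156
K = 10000 × (156 − 50) / 50² = 424.00

424.00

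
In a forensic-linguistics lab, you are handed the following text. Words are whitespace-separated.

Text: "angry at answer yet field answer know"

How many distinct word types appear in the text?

Distinct types: {angry, answer, at, field, know, yet}
V = 6

6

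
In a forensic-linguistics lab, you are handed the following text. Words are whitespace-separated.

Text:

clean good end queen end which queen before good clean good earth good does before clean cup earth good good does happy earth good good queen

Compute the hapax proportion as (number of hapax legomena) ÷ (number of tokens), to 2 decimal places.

Frequencies: good:8, clean:3, queen:3, earth:3, end:2, before:2, does:2, which:1, cup:1, happy:1
Hapax count = 3; token count = 26.
Ratio = 3 / 26 = 0.12

0.12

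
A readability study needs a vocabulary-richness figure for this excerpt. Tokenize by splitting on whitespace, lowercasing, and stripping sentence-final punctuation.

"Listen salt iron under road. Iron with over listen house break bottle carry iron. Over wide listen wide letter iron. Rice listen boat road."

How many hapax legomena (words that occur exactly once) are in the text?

Frequencies: listen:4, iron:4, road:2, over:2, wide:2, salt:1, under:1, with:1, house:1, break:1, bottle:1, carry:1, letter:1, rice:1, boat:1
Hapax (freq=1): boat, bottle, break, carry, house, letter, rice, salt, under, with

10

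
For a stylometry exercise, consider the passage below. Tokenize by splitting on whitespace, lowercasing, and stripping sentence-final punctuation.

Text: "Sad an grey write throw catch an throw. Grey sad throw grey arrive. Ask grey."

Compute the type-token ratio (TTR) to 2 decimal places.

N = 15 tokens, V = 8 types.
TTR = V / N = 8 / 15 = 0.53

0.53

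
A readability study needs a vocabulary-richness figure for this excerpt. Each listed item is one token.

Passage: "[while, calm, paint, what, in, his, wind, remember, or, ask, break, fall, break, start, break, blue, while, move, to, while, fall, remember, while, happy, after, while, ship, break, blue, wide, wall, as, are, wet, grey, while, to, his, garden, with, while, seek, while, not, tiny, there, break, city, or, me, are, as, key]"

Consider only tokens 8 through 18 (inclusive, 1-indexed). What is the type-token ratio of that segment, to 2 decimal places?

Segment tokens 8–18: remember, or, ask, break, fall, break, start, break, blue, while, move
Segment N = 11, segment V = 9.
TTR = 9 / 11 = 0.82

0.82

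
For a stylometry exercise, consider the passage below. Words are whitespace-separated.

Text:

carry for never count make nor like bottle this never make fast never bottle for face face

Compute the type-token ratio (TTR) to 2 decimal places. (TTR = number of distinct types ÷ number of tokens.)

N = 17 tokens, V = 11 types.
TTR = V / N = 11 / 17 = 0.65

0.65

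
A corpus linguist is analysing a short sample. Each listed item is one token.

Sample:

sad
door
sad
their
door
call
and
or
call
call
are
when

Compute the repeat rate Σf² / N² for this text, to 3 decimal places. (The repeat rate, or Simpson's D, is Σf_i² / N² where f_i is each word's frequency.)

Frequencies: call:3, sad:2, door:2, their:1, and:1, or:1, are:1, when:1
Σf² = 22; N² = 144
Repeat rate = 22 / 144 = 0.153

0.153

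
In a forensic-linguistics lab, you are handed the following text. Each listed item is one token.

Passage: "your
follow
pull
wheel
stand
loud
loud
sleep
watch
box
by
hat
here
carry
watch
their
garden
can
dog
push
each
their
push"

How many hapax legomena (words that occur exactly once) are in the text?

Frequencies: loud:2, watch:2, their:2, push:2, your:1, follow:1, pull:1, wheel:1, stand:1, sleep:1, box:1, by:1, hat:1, here:1, carry:1, garden:1, can:1, dog:1, each:1
Hapax (freq=1): box, by, can, carry, dog, each, follow, garden, hat, here, pull, sleep, stand, wheel, your

15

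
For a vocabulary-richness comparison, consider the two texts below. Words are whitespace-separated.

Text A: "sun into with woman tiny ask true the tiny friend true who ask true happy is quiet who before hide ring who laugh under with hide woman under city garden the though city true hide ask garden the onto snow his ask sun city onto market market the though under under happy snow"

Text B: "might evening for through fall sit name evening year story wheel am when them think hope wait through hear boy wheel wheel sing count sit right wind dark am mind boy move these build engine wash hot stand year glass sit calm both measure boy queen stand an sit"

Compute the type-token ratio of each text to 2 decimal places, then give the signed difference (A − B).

-0.29

TTR(A) = 25/53 = 0.47
TTR(B) = 37/49 = 0.76
Difference = 0.47 − 0.76 = -0.29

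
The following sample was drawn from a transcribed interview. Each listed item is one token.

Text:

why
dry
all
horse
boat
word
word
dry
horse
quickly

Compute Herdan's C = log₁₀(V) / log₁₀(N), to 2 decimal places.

N = 10, V = 7.
log₁₀(V) = 0.845098, log₁₀(N) = 1.000000
C = 0.845098 / 1.000000 = 0.85

0.85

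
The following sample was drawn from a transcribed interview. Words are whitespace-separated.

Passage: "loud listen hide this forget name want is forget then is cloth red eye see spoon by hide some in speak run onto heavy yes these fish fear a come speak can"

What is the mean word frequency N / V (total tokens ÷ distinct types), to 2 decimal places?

1.14

N = 32 tokens, V = 28 types.
Mean frequency = N / V = 32 / 28 = 1.14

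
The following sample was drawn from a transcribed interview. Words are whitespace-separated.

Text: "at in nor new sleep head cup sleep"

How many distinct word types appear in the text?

7

Distinct types: {at, cup, head, in, new, nor, sleep}
V = 7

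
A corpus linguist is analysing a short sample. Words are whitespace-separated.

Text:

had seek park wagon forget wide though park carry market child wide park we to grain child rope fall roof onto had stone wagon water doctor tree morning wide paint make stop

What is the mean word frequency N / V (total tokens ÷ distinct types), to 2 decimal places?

1.28

N = 32 tokens, V = 25 types.
Mean frequency = N / V = 32 / 25 = 1.28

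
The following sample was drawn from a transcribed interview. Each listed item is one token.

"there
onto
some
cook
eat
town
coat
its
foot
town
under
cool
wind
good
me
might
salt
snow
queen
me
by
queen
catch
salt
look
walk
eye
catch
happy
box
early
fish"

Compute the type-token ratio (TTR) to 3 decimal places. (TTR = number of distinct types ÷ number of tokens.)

N = 32 tokens, V = 27 types.
TTR = V / N = 27 / 32 = 0.844

0.844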